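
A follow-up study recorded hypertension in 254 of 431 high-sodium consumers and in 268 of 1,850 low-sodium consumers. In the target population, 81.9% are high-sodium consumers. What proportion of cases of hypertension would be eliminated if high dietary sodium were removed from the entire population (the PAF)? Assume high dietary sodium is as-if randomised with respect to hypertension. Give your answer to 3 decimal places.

PAF ≈ 0.715

p₁ = P(outcome | exposed) = 254/431 = 0.58933
p₀ = P(outcome | unexposed) = 268/1850 = 0.14486
Overall risk P(Y=1) = π·p₁ + (1−π)·p₀ = 0.819×0.58933 + 0.181×0.14486 = 0.50888.
Under exogeneity, PAF = [P(Y=1) − p₀] / P(Y=1).
PAF = (0.50888 − 0.14486) / 0.50888 ≈ 0.7153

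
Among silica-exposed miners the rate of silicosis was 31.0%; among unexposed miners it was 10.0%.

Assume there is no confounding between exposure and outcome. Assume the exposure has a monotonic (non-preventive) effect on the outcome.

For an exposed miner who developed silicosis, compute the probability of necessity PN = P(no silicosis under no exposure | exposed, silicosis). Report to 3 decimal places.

p₁ = 0.31, p₀ = 0.1.
Under exogeneity and monotonicity, PN = (p₁ − p₀) / p₁.
PN = (0.31 − 0.1) / 0.31 = 0.21 / 0.31 ≈ 0.6774

PN ≈ 0.677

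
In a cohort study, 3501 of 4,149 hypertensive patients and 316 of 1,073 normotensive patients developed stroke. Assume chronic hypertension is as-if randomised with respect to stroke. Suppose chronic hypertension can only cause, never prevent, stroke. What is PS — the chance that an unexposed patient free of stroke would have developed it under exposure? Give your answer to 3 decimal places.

p₁ = P(outcome | exposed) = 3501/4149 = 0.84382
p₀ = P(outcome | unexposed) = 316/1073 = 0.2945
Under exogeneity and monotonicity, PS = (p₁ − p₀) / (1 − p₀).
PS = (0.84382 − 0.2945) / (1 − 0.2945) = 0.54932 / 0.7055 ≈ 0.7786

PS ≈ 0.779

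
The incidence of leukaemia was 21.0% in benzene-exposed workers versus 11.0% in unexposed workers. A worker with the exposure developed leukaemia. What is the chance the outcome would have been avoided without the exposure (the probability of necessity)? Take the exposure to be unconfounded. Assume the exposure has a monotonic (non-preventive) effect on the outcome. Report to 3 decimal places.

p₁ = 0.21, p₀ = 0.11.
Under exogeneity and monotonicity, PN = (p₁ − p₀) / p₁.
PN = (0.21 − 0.11) / 0.21 = 0.1 / 0.21 ≈ 0.4762

PN ≈ 0.476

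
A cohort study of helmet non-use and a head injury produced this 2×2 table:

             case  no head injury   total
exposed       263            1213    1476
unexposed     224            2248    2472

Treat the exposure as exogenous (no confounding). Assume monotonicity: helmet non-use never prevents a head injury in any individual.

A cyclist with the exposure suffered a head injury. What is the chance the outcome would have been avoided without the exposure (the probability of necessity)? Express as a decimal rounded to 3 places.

p₁ = P(outcome | exposed) = 263/1476 = 0.17818
p₀ = P(outcome | unexposed) = 224/2472 = 0.090615
Under exogeneity and monotonicity, PN = (p₁ − p₀)/p₁.
PN = (0.17818 − 0.090615) / 0.17818 ≈ 0.4915

PN ≈ 0.491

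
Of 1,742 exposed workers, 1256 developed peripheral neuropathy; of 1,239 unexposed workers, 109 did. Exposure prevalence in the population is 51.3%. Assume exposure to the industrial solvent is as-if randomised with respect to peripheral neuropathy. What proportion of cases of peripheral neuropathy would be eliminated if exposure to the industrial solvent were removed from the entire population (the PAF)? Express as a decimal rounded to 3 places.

p₁ = P(outcome | exposed) = 1256/1742 = 0.72101
p₀ = P(outcome | unexposed) = 109/1239 = 0.087974
Overall risk P(Y=1) = π·p₁ + (1−π)·p₀ = 0.513×0.72101 + 0.487×0.087974 = 0.41272.
Under exogeneity, PAF = [P(Y=1) − p₀] / P(Y=1).
PAF = (0.41272 − 0.087974) / 0.41272 ≈ 0.7868

PAF ≈ 0.787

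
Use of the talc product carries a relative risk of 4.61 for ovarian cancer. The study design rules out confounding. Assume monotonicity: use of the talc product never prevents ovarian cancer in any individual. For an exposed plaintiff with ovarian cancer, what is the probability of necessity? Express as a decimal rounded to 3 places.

Under exogeneity and monotonicity, PN = (RR − 1) / RR = 1 − 1/RR.
PN = (4.61 − 1) / 4.61 = 3.61 / 4.61 ≈ 0.7831

PN ≈ 0.783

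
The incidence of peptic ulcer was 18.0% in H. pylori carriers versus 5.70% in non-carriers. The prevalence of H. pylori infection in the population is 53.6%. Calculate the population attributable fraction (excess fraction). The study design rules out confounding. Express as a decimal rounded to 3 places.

p₁ = 0.18, p₀ = 0.057.
Overall risk P(Y=1) = π·p₁ + (1−π)·p₀ = 0.536×0.18 + 0.464×0.057 = 0.12293.
Under exogeneity, PAF = [P(Y=1) − p₀] / P(Y=1).
PAF = (0.12293 − 0.057) / 0.12293 ≈ 0.5363

PAF ≈ 0.536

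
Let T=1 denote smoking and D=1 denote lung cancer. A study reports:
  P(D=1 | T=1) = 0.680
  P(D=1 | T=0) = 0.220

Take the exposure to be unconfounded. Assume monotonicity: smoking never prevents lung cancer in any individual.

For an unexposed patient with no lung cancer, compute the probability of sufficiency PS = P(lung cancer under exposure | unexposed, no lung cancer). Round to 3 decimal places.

Let p₁ = 0.68, p₀ = 0.22.
Under exogeneity and monotonicity, PS = (p₁ − p₀) / (1 − p₀).
PS = (0.68 − 0.22) / (1 − 0.22) = 0.46 / 0.78 ≈ 0.5897

PS ≈ 0.590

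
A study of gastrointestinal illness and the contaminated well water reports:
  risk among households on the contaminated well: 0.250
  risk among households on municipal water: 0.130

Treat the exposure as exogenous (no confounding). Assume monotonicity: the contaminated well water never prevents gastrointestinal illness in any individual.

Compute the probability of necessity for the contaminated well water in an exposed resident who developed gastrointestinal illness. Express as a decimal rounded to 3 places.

PN ≈ 0.480

Let p₁ = 0.25, p₀ = 0.13.
Under exogeneity and monotonicity, PN = (p₁ − p₀) / p₁.
PN = (0.25 − 0.13) / 0.25 = 0.12 / 0.25 ≈ 0.4800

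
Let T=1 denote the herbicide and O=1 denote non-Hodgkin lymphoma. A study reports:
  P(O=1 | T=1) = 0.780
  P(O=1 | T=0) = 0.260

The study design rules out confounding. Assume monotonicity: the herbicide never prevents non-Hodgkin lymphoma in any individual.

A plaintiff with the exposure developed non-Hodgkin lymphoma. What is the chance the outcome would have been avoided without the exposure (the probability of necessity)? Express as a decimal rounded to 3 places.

PN ≈ 0.667

Let p₁ = 0.78, p₀ = 0.26.
Under exogeneity and monotonicity, PN = (p₁ − p₀) / p₁.
PN = (0.78 − 0.26) / 0.78 = 0.52 / 0.78 ≈ 0.6667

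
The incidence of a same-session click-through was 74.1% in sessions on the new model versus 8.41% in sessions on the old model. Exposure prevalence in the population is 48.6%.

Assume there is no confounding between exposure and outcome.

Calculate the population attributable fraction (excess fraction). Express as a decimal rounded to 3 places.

PAF ≈ 0.791

p₁ = 0.741, p₀ = 0.0841.
Overall risk P(Y=1) = π·p₁ + (1−π)·p₀ = 0.486×0.741 + 0.514×0.0841 = 0.40335.
Under exogeneity, PAF = [P(Y=1) − p₀] / P(Y=1).
PAF = (0.40335 − 0.0841) / 0.40335 ≈ 0.7915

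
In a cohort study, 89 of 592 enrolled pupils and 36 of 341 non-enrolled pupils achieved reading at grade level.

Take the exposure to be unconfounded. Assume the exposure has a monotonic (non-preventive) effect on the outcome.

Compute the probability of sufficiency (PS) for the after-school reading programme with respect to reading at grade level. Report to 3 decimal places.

p₁ = P(outcome | exposed) = 89/592 = 0.15034
p₀ = P(outcome | unexposed) = 36/341 = 0.10557
Under exogeneity and monotonicity, PS = (p₁ − p₀) / (1 − p₀).
PS = (0.15034 − 0.10557) / (1 − 0.10557) = 0.044766 / 0.89443 ≈ 0.0500

PS ≈ 0.050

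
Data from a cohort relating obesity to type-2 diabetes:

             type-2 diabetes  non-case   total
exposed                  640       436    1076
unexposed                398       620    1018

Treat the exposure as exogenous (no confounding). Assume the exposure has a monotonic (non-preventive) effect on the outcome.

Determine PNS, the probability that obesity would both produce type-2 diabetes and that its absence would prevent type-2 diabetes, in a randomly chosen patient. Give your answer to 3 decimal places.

PNS ≈ 0.204

p₁ = P(outcome | exposed) = 640/1076 = 0.5948
p₀ = P(outcome | unexposed) = 398/1018 = 0.39096
Under exogeneity and monotonicity, PNS = p₁ − p₀.
PNS = 0.5948 − 0.39096 = 0.20383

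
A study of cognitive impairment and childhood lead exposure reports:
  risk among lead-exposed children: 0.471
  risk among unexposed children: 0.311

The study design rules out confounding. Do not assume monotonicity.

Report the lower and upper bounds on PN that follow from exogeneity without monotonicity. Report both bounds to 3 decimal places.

0.340 ≤ PN ≤ 1.000

Let p₁ = 0.471, p₀ = 0.311.
Under exogeneity alone the bounds on PN are max{0,(p₁−p₀)/p₁} ≤ PN ≤ min{1,(1−p₀)/p₁}.
  lower = (p₁ − p₀)/p₁ = 0.16 / 0.471 ≈ 0.3397
  upper = min{1, (1 − p₀)/p₁} = 0.689 / 0.471 ≈ 1.4628 → capped at 1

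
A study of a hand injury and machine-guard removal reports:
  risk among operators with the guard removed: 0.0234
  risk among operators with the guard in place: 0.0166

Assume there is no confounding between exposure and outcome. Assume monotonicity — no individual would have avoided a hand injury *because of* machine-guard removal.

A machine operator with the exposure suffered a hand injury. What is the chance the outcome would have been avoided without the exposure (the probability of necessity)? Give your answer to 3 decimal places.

Let p₁ = 0.0234, p₀ = 0.0166.
Under exogeneity and monotonicity, PN = (p₁ − p₀) / p₁.
PN = (0.0234 − 0.0166) / 0.0234 = 0.0068 / 0.0234 ≈ 0.2906

PN ≈ 0.291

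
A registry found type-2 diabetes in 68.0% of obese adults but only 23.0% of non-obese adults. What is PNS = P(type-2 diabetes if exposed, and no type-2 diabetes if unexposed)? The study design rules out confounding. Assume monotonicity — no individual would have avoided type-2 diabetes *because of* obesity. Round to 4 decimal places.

p₁ = 0.68, p₀ = 0.23.
Under exogeneity and monotonicity, PNS = p₁ − p₀.
PNS = 0.68 − 0.23 = 0.45

PNS ≈ 0.4500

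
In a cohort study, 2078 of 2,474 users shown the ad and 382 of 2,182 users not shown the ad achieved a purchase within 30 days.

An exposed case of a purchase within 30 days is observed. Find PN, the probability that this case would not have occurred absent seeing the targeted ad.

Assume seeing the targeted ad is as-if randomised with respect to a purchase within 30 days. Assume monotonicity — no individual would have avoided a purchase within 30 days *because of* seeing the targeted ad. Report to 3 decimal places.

p₁ = P(outcome | exposed) = 2078/2474 = 0.83994
p₀ = P(outcome | unexposed) = 382/2182 = 0.17507
Under exogeneity and monotonicity, PN = (p₁ − p₀) / p₁.
PN = (0.83994 − 0.17507) / 0.83994 = 0.66487 / 0.83994 ≈ 0.7916

PN ≈ 0.792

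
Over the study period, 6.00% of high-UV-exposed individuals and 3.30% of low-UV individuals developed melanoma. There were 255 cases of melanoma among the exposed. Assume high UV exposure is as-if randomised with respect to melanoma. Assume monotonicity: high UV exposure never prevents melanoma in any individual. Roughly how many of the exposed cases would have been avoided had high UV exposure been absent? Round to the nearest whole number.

p₁ = 0.06, p₀ = 0.033.
PN = (p₁ − p₀)/p₁ = (0.06 − 0.033) / 0.06 ≈ 0.45000.
Attributable cases ≈ PN × (exposed cases) = 0.45000 × 255 ≈ 114.75.

about 115 cases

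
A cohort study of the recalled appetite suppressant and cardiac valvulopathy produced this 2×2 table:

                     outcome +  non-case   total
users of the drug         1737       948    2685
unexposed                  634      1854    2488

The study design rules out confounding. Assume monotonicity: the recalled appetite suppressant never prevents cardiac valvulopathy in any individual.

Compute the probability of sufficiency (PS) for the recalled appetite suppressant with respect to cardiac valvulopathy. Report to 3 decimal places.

PS ≈ 0.526

p₁ = P(outcome | exposed) = 1737/2685 = 0.64693
p₀ = P(outcome | unexposed) = 634/2488 = 0.25482
Under exogeneity and monotonicity, PS = (p₁ − p₀)/(1 − p₀).
PS = (0.64693 − 0.25482) / 0.74518 ≈ 0.5262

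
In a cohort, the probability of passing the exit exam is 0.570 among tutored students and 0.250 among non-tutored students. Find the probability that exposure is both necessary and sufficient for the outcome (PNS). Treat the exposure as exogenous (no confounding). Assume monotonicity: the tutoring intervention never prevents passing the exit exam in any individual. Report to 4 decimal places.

Let p₁ = 0.57, p₀ = 0.25.
Under exogeneity and monotonicity, PNS = p₁ − p₀.
PNS = 0.57 − 0.25 = 0.32

PNS ≈ 0.3200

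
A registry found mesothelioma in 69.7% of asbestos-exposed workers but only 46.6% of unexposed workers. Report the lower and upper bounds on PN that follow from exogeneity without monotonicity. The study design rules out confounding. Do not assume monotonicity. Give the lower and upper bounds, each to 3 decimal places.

0.331 ≤ PN ≤ 0.766

p₁ = 0.697, p₀ = 0.466.
Under exogeneity alone the bounds on PN are max{0,(p₁−p₀)/p₁} ≤ PN ≤ min{1,(1−p₀)/p₁}.
  lower = (p₁ − p₀)/p₁ = 0.231 / 0.697 ≈ 0.3314
  upper = min{1, (1 − p₀)/p₁} = 0.534 / 0.697 ≈ 0.7661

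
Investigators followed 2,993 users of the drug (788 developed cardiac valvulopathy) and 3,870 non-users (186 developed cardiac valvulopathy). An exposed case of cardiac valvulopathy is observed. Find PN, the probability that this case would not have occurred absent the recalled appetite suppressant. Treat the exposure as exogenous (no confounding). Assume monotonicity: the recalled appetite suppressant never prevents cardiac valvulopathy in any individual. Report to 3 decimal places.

PN ≈ 0.817

p₁ = P(outcome | exposed) = 788/2993 = 0.26328
p₀ = P(outcome | unexposed) = 186/3870 = 0.048062
Under exogeneity and monotonicity, PN = (p₁ − p₀) / p₁.
PN = (0.26328 − 0.048062) / 0.26328 = 0.21522 / 0.26328 ≈ 0.8174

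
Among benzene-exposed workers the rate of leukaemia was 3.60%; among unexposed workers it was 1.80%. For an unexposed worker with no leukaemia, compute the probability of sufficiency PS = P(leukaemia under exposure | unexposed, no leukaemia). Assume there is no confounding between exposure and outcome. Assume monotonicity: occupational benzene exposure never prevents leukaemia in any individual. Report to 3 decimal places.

p₁ = 0.036, p₀ = 0.018.
Under exogeneity and monotonicity, PS = (p₁ − p₀) / (1 − p₀).
PS = (0.036 − 0.018) / (1 − 0.018) = 0.018 / 0.982 ≈ 0.0183

PS ≈ 0.018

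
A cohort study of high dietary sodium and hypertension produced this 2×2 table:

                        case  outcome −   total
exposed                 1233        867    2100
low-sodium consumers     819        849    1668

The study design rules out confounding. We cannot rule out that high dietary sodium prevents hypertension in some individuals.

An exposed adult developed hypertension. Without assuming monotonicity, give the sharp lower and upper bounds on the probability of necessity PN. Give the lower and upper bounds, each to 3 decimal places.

0.164 ≤ PN ≤ 0.867

p₁ = P(outcome | exposed) = 1233/2100 = 0.58714
p₀ = P(outcome | unexposed) = 819/1668 = 0.49101
Under exogeneity alone the bounds on PN are max{0,(p₁−p₀)/p₁} ≤ PN ≤ min{1,(1−p₀)/p₁}.
  lower = (p₁ − p₀)/p₁ = 0.096136 / 0.58714 ≈ 0.1637
  upper = min{1, (1 − p₀)/p₁} = 0.50899 / 0.58714 ≈ 0.8669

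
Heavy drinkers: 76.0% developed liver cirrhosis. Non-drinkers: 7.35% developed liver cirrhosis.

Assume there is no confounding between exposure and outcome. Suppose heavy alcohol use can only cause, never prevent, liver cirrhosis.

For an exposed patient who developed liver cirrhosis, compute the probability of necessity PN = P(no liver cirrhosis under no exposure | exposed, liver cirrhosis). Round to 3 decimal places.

PN ≈ 0.903

p₁ = 0.76, p₀ = 0.0735.
Under exogeneity and monotonicity, PN = (p₁ − p₀) / p₁.
PN = (0.76 − 0.0735) / 0.76 = 0.6865 / 0.76 ≈ 0.9033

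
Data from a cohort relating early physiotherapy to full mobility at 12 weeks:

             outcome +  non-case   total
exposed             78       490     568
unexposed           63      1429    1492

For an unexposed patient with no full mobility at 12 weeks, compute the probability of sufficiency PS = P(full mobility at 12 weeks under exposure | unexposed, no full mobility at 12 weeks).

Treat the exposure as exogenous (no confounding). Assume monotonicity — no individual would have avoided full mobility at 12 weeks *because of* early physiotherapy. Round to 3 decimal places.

PS ≈ 0.099

p₁ = P(outcome | exposed) = 78/568 = 0.13732
p₀ = P(outcome | unexposed) = 63/1492 = 0.042225
Under exogeneity and monotonicity, PS = (p₁ − p₀) / (1 − p₀).
PS = (0.13732 − 0.042225) / (1 − 0.042225) = 0.095099 / 0.95777 ≈ 0.0993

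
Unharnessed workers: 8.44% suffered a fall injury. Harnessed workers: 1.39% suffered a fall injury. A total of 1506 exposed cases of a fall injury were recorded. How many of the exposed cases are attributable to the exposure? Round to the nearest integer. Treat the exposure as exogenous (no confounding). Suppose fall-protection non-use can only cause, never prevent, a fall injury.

p₁ = 0.0844, p₀ = 0.0139.
PN = (p₁ − p₀)/p₁ = (0.0844 − 0.0139) / 0.0844 ≈ 0.83531.
Attributable cases ≈ PN × (exposed cases) = 0.83531 × 1506 ≈ 1257.97.

about 1258 cases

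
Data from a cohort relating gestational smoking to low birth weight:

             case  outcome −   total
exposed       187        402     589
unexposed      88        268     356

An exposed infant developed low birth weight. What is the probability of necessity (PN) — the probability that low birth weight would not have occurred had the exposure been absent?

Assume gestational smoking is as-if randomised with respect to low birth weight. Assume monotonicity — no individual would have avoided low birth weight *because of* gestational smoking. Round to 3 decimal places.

p₁ = P(outcome | exposed) = 187/589 = 0.31749
p₀ = P(outcome | unexposed) = 88/356 = 0.24719
Under exogeneity and monotonicity, PN = (p₁ − p₀)/p₁.
PN = (0.31749 − 0.24719) / 0.31749 ≈ 0.2214

PN ≈ 0.221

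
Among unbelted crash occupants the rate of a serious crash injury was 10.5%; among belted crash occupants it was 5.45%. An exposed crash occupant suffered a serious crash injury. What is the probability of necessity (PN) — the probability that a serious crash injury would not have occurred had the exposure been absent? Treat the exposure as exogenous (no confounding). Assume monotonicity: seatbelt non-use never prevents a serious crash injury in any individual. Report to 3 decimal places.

p₁ = 0.105, p₀ = 0.0545.
Under exogeneity and monotonicity, PN = (p₁ − p₀) / p₁.
PN = (0.105 − 0.0545) / 0.105 = 0.0505 / 0.105 ≈ 0.4810

PN ≈ 0.481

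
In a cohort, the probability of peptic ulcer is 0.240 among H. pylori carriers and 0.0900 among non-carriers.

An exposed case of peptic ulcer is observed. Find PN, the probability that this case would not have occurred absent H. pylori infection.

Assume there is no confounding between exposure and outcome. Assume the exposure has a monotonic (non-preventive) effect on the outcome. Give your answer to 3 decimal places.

Let p₁ = 0.24, p₀ = 0.09.
Under exogeneity and monotonicity, PN = (p₁ − p₀) / p₁.
PN = (0.24 − 0.09) / 0.24 = 0.15 / 0.24 ≈ 0.6250

PN ≈ 0.625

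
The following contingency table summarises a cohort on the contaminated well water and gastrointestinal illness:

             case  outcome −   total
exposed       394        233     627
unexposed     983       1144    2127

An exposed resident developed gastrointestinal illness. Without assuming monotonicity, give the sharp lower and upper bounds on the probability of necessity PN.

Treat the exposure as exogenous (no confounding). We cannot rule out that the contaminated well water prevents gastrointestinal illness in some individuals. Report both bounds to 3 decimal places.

p₁ = P(outcome | exposed) = 394/627 = 0.62839
p₀ = P(outcome | unexposed) = 983/2127 = 0.46215
Under exogeneity alone the bounds on PN are max{0,(p₁−p₀)/p₁} ≤ PN ≤ min{1,(1−p₀)/p₁}.
  lower = (p₁ − p₀)/p₁ = 0.16624 / 0.62839 ≈ 0.2645
  upper = min{1, (1 − p₀)/p₁} = 0.53785 / 0.62839 ≈ 0.8559

0.265 ≤ PN ≤ 0.856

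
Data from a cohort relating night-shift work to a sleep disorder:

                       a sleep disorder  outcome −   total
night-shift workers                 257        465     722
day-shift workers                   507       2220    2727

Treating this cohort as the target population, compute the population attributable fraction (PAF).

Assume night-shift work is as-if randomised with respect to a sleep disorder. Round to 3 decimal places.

PAF ≈ 0.161

p₁ = P(outcome | exposed) = 257/722 = 0.35596
p₀ = P(outcome | unexposed) = 507/2727 = 0.18592
Exposure prevalence π = 722/3449 = 0.20934; overall risk P(Y=1) = 0.22151.
Under exogeneity, PAF = [P(Y=1) − p₀]/P(Y=1).
PAF = (0.22151 − 0.18592) / 0.22151 ≈ 0.1607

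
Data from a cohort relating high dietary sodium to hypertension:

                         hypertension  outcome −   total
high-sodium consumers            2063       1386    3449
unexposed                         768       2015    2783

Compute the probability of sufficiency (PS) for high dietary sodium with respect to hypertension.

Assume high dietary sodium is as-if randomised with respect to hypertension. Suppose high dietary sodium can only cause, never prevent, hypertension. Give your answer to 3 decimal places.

PS ≈ 0.445

p₁ = P(outcome | exposed) = 2063/3449 = 0.59814
p₀ = P(outcome | unexposed) = 768/2783 = 0.27596
Under exogeneity and monotonicity, PS = (p₁ − p₀)/(1 − p₀).
PS = (0.59814 − 0.27596) / 0.72404 ≈ 0.4450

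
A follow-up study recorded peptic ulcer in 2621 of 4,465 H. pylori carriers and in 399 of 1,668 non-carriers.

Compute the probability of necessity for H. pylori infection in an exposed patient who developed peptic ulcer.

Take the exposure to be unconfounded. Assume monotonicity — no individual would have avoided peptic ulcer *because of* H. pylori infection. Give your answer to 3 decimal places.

PN ≈ 0.592

p₁ = P(outcome | exposed) = 2621/4465 = 0.58701
p₀ = P(outcome | unexposed) = 399/1668 = 0.23921
Under exogeneity and monotonicity, PN = (p₁ − p₀) / p₁.
PN = (0.58701 − 0.23921) / 0.58701 = 0.3478 / 0.58701 ≈ 0.5925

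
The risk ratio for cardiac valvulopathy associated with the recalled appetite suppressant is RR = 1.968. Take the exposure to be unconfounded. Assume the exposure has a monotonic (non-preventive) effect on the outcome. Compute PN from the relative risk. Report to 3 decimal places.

Under exogeneity and monotonicity, PN = (RR − 1) / RR = 1 − 1/RR.
PN = (1.968 − 1) / 1.968 = 0.968 / 1.968 ≈ 0.4919

PN ≈ 0.492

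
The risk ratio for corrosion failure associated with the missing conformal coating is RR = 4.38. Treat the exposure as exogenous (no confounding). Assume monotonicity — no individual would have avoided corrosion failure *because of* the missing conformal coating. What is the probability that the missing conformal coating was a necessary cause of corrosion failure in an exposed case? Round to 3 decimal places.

Under exogeneity and monotonicity, PN = (RR − 1) / RR = 1 − 1/RR.
PN = (4.38 − 1) / 4.38 = 3.38 / 4.38 ≈ 0.7717

PN ≈ 0.772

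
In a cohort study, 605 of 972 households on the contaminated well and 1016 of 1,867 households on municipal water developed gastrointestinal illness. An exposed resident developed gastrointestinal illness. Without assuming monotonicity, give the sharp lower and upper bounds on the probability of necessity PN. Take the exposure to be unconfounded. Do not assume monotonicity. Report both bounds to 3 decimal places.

0.126 ≤ PN ≤ 0.732

p₁ = P(outcome | exposed) = 605/972 = 0.62243
p₀ = P(outcome | unexposed) = 1016/1867 = 0.54419
Under exogeneity alone the bounds on PN are max{0,(p₁−p₀)/p₁} ≤ PN ≤ min{1,(1−p₀)/p₁}.
  lower = (p₁ − p₀)/p₁ = 0.078239 / 0.62243 ≈ 0.1257
  upper = min{1, (1 − p₀)/p₁} = 0.45581 / 0.62243 ≈ 0.7323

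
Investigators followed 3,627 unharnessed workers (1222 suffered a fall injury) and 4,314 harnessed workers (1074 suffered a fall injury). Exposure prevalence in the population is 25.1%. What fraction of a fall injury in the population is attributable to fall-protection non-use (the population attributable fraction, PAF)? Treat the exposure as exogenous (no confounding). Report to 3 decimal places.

p₁ = P(outcome | exposed) = 1222/3627 = 0.33692
p₀ = P(outcome | unexposed) = 1074/4314 = 0.24896
Overall risk P(Y=1) = π·p₁ + (1−π)·p₀ = 0.251×0.33692 + 0.749×0.24896 = 0.27104.
Under exogeneity, PAF = [P(Y=1) − p₀] / P(Y=1).
PAF = (0.27104 − 0.24896) / 0.27104 ≈ 0.0815

PAF ≈ 0.081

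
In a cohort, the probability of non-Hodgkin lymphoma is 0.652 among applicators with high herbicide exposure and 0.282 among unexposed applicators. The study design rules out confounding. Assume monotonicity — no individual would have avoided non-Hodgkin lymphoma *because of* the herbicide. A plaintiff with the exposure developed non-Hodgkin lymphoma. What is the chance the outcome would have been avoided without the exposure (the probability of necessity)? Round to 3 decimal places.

PN ≈ 0.567

Let p₁ = 0.652, p₀ = 0.282.
Under exogeneity and monotonicity, PN = (p₁ − p₀) / p₁.
PN = (0.652 − 0.282) / 0.652 = 0.37 / 0.652 ≈ 0.5675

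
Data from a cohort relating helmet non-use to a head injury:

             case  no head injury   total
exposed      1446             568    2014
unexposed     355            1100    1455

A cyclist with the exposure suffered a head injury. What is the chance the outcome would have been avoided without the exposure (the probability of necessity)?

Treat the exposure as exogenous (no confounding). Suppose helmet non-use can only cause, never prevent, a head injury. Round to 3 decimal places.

p₁ = P(outcome | exposed) = 1446/2014 = 0.71797
p₀ = P(outcome | unexposed) = 355/1455 = 0.24399
Under exogeneity and monotonicity, PN = (p₁ − p₀) / p₁.
PN = (0.71797 − 0.24399) / 0.71797 = 0.47399 / 0.71797 ≈ 0.6602

PN ≈ 0.660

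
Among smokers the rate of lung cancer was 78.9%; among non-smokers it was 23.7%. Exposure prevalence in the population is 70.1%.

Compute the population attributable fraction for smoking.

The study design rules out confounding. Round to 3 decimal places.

p₁ = 0.789, p₀ = 0.237.
Overall risk P(Y=1) = π·p₁ + (1−π)·p₀ = 0.701×0.789 + 0.299×0.237 = 0.62395.
Under exogeneity, PAF = [P(Y=1) − p₀] / P(Y=1).
PAF = (0.62395 − 0.237) / 0.62395 ≈ 0.6202

PAF ≈ 0.620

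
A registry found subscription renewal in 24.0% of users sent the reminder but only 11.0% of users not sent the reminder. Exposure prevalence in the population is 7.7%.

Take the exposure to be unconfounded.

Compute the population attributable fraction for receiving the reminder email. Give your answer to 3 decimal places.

p₁ = 0.24, p₀ = 0.11.
Overall risk P(Y=1) = π·p₁ + (1−π)·p₀ = 0.077×0.24 + 0.923×0.11 = 0.12001.
Under exogeneity, PAF = [P(Y=1) − p₀] / P(Y=1).
PAF = (0.12001 − 0.11) / 0.12001 ≈ 0.0834

PAF ≈ 0.083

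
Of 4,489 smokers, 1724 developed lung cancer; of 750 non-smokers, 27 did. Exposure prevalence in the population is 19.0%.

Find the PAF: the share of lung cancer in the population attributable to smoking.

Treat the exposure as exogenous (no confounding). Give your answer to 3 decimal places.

PAF ≈ 0.648

p₁ = P(outcome | exposed) = 1724/4489 = 0.38405
p₀ = P(outcome | unexposed) = 27/750 = 0.036
Overall risk P(Y=1) = π·p₁ + (1−π)·p₀ = 0.19×0.38405 + 0.81×0.036 = 0.10213.
Under exogeneity, PAF = [P(Y=1) − p₀] / P(Y=1).
PAF = (0.10213 − 0.036) / 0.10213 ≈ 0.6475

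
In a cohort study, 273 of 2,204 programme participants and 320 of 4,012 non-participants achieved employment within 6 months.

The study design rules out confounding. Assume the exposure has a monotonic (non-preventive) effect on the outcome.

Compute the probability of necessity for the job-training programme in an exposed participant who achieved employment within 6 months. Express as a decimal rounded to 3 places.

PN ≈ 0.356

p₁ = P(outcome | exposed) = 273/2204 = 0.12387
p₀ = P(outcome | unexposed) = 320/4012 = 0.079761
Under exogeneity and monotonicity, PN = (p₁ − p₀) / p₁.
PN = (0.12387 − 0.079761) / 0.12387 = 0.044105 / 0.12387 ≈ 0.3561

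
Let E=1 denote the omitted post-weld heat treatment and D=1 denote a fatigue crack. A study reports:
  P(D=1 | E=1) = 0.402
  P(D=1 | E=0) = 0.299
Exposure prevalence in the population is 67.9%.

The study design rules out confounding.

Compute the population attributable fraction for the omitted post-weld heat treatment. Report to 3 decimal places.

PAF ≈ 0.190

Let p₁ = 0.402, p₀ = 0.299.
Overall risk P(Y=1) = π·p₁ + (1−π)·p₀ = 0.679×0.402 + 0.321×0.299 = 0.36894.
Under exogeneity, PAF = [P(Y=1) − p₀] / P(Y=1).
PAF = (0.36894 − 0.299) / 0.36894 ≈ 0.1896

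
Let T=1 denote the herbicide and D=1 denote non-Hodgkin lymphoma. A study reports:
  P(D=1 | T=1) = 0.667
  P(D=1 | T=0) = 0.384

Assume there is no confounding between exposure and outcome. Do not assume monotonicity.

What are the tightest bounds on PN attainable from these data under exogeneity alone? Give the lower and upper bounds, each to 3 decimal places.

Let p₁ = 0.667, p₀ = 0.384.
Under exogeneity alone the bounds on PN are max{0,(p₁−p₀)/p₁} ≤ PN ≤ min{1,(1−p₀)/p₁}.
  lower = (p₁ − p₀)/p₁ = 0.283 / 0.667 ≈ 0.4243
  upper = min{1, (1 − p₀)/p₁} = 0.616 / 0.667 ≈ 0.9235

0.424 ≤ PN ≤ 0.924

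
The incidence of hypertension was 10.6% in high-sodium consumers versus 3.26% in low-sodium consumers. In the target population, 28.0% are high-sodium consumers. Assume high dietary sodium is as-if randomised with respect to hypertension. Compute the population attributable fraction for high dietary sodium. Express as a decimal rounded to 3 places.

PAF ≈ 0.387

p₁ = 0.106, p₀ = 0.0326.
Overall risk P(Y=1) = π·p₁ + (1−π)·p₀ = 0.28×0.106 + 0.72×0.0326 = 0.053152.
Under exogeneity, PAF = [P(Y=1) − p₀] / P(Y=1).
PAF = (0.053152 − 0.0326) / 0.053152 ≈ 0.3867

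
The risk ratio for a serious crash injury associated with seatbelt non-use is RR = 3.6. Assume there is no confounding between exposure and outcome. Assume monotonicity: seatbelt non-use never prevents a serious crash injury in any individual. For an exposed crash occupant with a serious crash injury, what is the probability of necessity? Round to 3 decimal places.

PN ≈ 0.722

Under exogeneity and monotonicity, PN = (RR − 1) / RR = 1 − 1/RR.
PN = (3.6 − 1) / 3.6 = 2.6 / 3.6 ≈ 0.7222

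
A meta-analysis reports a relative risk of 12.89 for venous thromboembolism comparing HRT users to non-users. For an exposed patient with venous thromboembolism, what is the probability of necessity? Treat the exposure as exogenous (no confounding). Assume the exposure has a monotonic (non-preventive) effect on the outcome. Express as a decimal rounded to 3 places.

Under exogeneity and monotonicity, PN = (RR − 1) / RR = 1 − 1/RR.
PN = (12.89 − 1) / 12.89 = 11.89 / 12.89 ≈ 0.9224

PN ≈ 0.922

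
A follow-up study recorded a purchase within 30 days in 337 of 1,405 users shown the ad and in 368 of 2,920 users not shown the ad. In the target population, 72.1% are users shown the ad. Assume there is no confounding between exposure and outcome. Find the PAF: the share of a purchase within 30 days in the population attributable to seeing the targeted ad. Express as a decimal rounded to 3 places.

PAF ≈ 0.394

p₁ = P(outcome | exposed) = 337/1405 = 0.23986
p₀ = P(outcome | unexposed) = 368/2920 = 0.12603
Overall risk P(Y=1) = π·p₁ + (1−π)·p₀ = 0.721×0.23986 + 0.279×0.12603 = 0.2081.
Under exogeneity, PAF = [P(Y=1) − p₀] / P(Y=1).
PAF = (0.2081 − 0.12603) / 0.2081 ≈ 0.3944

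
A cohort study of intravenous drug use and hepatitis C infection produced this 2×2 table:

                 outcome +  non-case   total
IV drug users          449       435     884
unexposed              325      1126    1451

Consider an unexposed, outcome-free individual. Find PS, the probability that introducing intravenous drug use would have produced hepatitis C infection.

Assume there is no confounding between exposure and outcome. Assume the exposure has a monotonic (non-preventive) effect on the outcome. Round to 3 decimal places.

PS ≈ 0.366

p₁ = P(outcome | exposed) = 449/884 = 0.50792
p₀ = P(outcome | unexposed) = 325/1451 = 0.22398
Under exogeneity and monotonicity, PS = (p₁ − p₀) / (1 − p₀).
PS = (0.50792 − 0.22398) / (1 − 0.22398) = 0.28394 / 0.77602 ≈ 0.3659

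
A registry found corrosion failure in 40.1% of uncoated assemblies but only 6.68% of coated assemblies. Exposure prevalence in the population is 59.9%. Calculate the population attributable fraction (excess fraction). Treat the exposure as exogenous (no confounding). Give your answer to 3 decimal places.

PAF ≈ 0.750

p₁ = 0.401, p₀ = 0.0668.
Overall risk P(Y=1) = π·p₁ + (1−π)·p₀ = 0.599×0.401 + 0.401×0.0668 = 0.26699.
Under exogeneity, PAF = [P(Y=1) − p₀] / P(Y=1).
PAF = (0.26699 − 0.0668) / 0.26699 ≈ 0.7498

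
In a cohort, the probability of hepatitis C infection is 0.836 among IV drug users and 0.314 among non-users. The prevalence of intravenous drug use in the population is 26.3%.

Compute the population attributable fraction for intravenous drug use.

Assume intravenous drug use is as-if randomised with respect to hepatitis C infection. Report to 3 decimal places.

PAF ≈ 0.304

Let p₁ = 0.836, p₀ = 0.314.
Overall risk P(Y=1) = π·p₁ + (1−π)·p₀ = 0.263×0.836 + 0.737×0.314 = 0.45129.
Under exogeneity, PAF = [P(Y=1) − p₀] / P(Y=1).
PAF = (0.45129 − 0.314) / 0.45129 ≈ 0.3042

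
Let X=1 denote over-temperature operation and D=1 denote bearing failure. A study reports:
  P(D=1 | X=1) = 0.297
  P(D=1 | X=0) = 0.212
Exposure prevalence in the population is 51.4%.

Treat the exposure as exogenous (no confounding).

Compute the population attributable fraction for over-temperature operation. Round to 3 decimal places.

Let p₁ = 0.297, p₀ = 0.212.
Overall risk P(Y=1) = π·p₁ + (1−π)·p₀ = 0.514×0.297 + 0.486×0.212 = 0.25569.
Under exogeneity, PAF = [P(Y=1) − p₀] / P(Y=1).
PAF = (0.25569 − 0.212) / 0.25569 ≈ 0.1709

PAF ≈ 0.171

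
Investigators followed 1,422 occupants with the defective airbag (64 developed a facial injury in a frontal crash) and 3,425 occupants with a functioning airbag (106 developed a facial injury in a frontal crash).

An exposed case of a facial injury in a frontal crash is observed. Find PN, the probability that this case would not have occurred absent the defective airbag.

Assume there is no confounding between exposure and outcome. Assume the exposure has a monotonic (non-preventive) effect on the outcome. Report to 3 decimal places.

p₁ = P(outcome | exposed) = 64/1422 = 0.045007
p₀ = P(outcome | unexposed) = 106/3425 = 0.030949
Under exogeneity and monotonicity, PN = (p₁ − p₀) / p₁.
PN = (0.045007 − 0.030949) / 0.045007 = 0.014058 / 0.045007 ≈ 0.3124

PN ≈ 0.312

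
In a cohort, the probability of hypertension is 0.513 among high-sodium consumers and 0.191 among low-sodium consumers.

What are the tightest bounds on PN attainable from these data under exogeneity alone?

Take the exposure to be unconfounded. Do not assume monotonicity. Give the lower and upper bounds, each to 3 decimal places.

Let p₁ = 0.513, p₀ = 0.191.
Under exogeneity alone the bounds on PN are max{0,(p₁−p₀)/p₁} ≤ PN ≤ min{1,(1−p₀)/p₁}.
  lower = (p₁ − p₀)/p₁ = 0.322 / 0.513 ≈ 0.6277
  upper = min{1, (1 − p₀)/p₁} = 0.809 / 0.513 ≈ 1.5770 → capped at 1

0.628 ≤ PN ≤ 1.000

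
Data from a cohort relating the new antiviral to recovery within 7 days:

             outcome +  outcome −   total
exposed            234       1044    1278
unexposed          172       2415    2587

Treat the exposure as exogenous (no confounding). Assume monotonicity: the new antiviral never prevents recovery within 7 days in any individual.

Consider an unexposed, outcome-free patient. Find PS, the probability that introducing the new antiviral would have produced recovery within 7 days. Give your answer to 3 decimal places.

PS ≈ 0.125

p₁ = P(outcome | exposed) = 234/1278 = 0.1831
p₀ = P(outcome | unexposed) = 172/2587 = 0.066486
Under exogeneity and monotonicity, PS = (p₁ − p₀)/(1 − p₀).
PS = (0.1831 − 0.066486) / 0.93351 ≈ 0.1249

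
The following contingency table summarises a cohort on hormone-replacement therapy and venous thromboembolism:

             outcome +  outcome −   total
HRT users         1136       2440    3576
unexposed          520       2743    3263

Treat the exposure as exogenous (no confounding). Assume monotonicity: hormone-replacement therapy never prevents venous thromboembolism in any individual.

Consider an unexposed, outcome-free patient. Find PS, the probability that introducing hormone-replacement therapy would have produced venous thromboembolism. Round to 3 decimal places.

PS ≈ 0.188

p₁ = P(outcome | exposed) = 1136/3576 = 0.31767
p₀ = P(outcome | unexposed) = 520/3263 = 0.15936
Under exogeneity and monotonicity, PS = (p₁ − p₀)/(1 − p₀).
PS = (0.31767 − 0.15936) / 0.84064 ≈ 0.1883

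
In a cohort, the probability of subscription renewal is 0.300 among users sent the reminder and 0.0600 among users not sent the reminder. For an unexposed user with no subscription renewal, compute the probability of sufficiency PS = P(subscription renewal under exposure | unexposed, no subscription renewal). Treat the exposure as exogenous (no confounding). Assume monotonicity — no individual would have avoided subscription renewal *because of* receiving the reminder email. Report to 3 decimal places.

Let p₁ = 0.3, p₀ = 0.06.
Under exogeneity and monotonicity, PS = (p₁ − p₀) / (1 − p₀).
PS = (0.3 − 0.06) / (1 − 0.06) = 0.24 / 0.94 ≈ 0.2553

PS ≈ 0.255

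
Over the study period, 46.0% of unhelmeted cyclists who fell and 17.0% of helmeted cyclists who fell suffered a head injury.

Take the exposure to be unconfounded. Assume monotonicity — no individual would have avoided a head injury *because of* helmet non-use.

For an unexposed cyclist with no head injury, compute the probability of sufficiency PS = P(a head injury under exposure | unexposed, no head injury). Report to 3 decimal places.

p₁ = 0.46, p₀ = 0.17.
Under exogeneity and monotonicity, PS = (p₁ − p₀) / (1 − p₀).
PS = (0.46 − 0.17) / (1 − 0.17) = 0.29 / 0.83 ≈ 0.3494

PS ≈ 0.349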